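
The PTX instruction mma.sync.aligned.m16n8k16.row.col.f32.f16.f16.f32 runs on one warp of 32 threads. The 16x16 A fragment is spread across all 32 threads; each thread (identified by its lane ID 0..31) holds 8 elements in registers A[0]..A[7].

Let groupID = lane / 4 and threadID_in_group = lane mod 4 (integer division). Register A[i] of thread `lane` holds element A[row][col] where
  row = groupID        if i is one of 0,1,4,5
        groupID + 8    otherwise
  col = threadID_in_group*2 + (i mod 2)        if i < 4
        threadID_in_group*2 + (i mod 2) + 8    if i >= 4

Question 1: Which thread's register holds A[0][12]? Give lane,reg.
2,4

r=0⇒gr=0,Rb=0  c=12⇒Cb=1,th=2,odd=0
L=0*4+2=2  i=1*4+0*2+0=4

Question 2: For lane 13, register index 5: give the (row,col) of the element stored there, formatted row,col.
3,11

13: grp=3,tig=1
[5] (3+0,1*2+1+8) = (3,11)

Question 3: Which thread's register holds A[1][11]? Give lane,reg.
r=1⇒gr=1,Rb=0  c=11⇒Cb=1,th=1,odd=1
L=1*4+1=5  i=1*4+0*2+1=5

5,5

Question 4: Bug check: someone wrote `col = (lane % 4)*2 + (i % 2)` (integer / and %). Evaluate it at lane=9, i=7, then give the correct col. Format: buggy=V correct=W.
`(lane % 4)*2 + (i % 2)`[9,7]->3
lane 9: gid=2 (9/4), tid=1 (9%4)
i=7: r=2+8=10, c=1*2+1+8=11
col: 3 vs 11

buggy=3 correct=11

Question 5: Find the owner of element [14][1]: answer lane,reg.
24,3

r: 14->gid=6,r8=1  c: 1->c8=0,tid=0,i&1=1
L=6*4+0=24  i=0*4+1*2+1=3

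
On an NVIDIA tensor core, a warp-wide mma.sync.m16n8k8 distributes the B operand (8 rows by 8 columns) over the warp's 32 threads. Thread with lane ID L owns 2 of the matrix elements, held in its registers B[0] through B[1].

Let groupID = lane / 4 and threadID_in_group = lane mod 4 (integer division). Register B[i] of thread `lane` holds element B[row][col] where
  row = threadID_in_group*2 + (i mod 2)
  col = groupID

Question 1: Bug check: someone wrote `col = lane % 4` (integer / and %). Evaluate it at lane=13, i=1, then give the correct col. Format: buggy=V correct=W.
`lane % 4`[13,1]->1
lane 13->13/4=3, 13 mod 4=1
i=1  r:2·1+1->3  c:3
col: 1 vs 3

buggy=1 correct=3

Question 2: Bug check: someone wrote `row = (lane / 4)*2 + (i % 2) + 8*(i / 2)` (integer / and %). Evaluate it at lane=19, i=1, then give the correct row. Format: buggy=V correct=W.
`(lane / 4)*2 + (i % 2) + 8*(i / 2)`[19,1]⇒9
lane 19⇒19/4=4, 19 mod 4=3
i=1  r:2·3+1⇒7  c:4
row: 9 vs 7

buggy=9 correct=7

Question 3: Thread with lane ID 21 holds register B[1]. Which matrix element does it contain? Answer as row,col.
3,5

lane 21=>21/4=5, 21 mod 4=1
i=1  r:2·1+1=>3  c:5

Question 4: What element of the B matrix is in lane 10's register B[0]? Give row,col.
4,2

10: g=2,t=2
[0] (2*2+0,2) = (4,2)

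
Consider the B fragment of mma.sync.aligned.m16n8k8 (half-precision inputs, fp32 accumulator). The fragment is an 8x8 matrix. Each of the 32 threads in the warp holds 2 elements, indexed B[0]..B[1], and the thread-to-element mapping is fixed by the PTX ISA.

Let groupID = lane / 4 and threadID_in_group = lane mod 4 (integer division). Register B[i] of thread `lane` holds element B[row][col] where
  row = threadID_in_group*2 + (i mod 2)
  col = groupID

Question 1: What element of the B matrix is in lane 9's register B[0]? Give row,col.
L=9→G=9>>2=2, T=9&3=1
[0]→row 1·2+0=2  col G=2

2,2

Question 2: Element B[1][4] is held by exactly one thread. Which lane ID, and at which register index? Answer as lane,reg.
c:4=>grp=4  r:1=>tig=0,lo=1
L=4*4+0=16  i=1=1

16,1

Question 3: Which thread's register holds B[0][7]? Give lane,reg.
28,0

c:7=>grp=7  r:0=>tig=0,lo=0
L=7*4+0=28  i=0=0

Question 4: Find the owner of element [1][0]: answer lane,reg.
c:0=>grp=0  r:1=>tig=0,lo=1
L=0*4+0=0  i=1=1

0,1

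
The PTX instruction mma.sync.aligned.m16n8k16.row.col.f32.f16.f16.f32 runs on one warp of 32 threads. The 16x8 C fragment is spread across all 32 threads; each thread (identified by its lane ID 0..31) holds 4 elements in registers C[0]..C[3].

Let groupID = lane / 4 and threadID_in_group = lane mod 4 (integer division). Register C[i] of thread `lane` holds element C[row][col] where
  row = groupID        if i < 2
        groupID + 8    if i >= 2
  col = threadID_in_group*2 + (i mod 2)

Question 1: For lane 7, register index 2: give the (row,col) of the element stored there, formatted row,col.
7: G=1,T=3
[2] (1+8,3*2+0) = (9,6)

9,6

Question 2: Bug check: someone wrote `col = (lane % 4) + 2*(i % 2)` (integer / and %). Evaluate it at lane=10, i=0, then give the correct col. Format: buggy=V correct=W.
buggy=2 correct=4

`(lane % 4) + 2*(i % 2)`[10,0]->2
lane 10: gid=2 (10/4), tid=2 (10%4)
i=0: r=2+0=2, c=2*2+0=4
col: 2 vs 4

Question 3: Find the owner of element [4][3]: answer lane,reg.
r=4→G=4,rhi=0  c=3→T=1,p=1
L=4*4+1=17  i=0*2+1=1

17,1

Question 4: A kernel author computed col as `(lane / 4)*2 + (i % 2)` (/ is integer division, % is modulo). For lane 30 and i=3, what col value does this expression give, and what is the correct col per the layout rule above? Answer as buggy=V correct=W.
buggy=15 correct=5

`(lane / 4)*2 + (i % 2)`[30,3]->15
lane 30: gid=7 (30/4), tid=2 (30%4)
i=3: r=7+8=15, c=2*2+1=5
col: 15 vs 5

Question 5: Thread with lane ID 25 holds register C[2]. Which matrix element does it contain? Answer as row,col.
lane 25: grp=6 (25/4), tig=1 (25%4)
i=2: r=6+8=14, c=1*2+0=2

14,2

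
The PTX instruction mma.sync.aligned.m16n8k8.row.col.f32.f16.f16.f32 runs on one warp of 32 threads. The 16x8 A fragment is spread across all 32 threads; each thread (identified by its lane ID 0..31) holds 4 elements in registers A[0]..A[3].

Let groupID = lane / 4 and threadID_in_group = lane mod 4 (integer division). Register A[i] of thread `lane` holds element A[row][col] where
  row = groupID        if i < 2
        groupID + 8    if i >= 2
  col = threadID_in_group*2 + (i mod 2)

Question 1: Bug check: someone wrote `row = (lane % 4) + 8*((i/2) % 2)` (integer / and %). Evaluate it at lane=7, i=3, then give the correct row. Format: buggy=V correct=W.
buggy=11 correct=9

`(lane % 4) + 8*((i/2) % 2)`[7,3]→11
L=7→G=7>>2=1, T=7&3=3
[3]→row 1+8=9  col 3·2+1=7
row: 11 vs 9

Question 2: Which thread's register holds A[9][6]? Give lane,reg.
7,2

r: 9->gid=1,r8=1  c: 6->tid=3,i&1=0
L=1*4+3=7  i=1*2+0=2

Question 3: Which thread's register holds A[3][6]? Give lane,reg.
15,0

r=3⇒gr=3,Rb=0  c=6⇒th=3,odd=0
L=3*4+3=15  i=0*2+0=0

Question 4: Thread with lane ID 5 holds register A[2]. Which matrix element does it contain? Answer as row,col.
9,2

lane 5: grp=1 (5/4), tig=1 (5%4)
i=2: r=1+8=9, c=1*2+0=2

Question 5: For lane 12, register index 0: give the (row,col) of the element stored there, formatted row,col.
3,0

lane 12->12/4=3, 12 mod 4=0
i=0  r:3+0->3  c:2·0+0->0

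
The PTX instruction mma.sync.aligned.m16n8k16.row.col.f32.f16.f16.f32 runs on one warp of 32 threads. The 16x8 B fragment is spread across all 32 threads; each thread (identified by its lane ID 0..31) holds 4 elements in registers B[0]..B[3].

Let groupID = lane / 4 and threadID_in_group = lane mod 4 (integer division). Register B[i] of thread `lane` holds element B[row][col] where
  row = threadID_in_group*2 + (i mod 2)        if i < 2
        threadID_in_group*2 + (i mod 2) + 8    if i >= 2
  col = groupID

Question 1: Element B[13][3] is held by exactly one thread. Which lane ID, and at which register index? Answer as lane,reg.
14,3

c: 3->gid=3  r: 13->r8=1,tid=2,i&1=1
L=3*4+2=14  i=1*2+1=3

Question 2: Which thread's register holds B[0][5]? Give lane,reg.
c=5→G=5  r=0→rhi=0,T=0,p=0
L=5*4+0=20  i=0*2+0=0

20,0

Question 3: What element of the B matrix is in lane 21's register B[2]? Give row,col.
10,5

L=21=>grp=21>>2=5, tig=21&3=1
[2]=>row 1·2+0+8=10  col grp=5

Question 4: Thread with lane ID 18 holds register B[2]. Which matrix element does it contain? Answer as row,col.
12,4

lane 18: grp=4 (18/4), tig=2 (18%4)
i=2: r=2*2+0+8=12, c=grp=4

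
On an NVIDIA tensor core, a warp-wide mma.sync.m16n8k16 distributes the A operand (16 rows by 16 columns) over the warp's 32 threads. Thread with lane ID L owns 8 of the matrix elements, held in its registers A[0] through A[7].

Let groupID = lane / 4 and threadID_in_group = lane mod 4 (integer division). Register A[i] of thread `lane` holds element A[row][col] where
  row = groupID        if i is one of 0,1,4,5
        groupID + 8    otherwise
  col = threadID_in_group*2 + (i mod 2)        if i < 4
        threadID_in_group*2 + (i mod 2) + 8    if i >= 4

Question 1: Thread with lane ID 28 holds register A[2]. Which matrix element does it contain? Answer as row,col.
15,0

lane 28->28/4=7, 28 mod 4=0
i=2  r:7+8->15  c:2·0+0+0->0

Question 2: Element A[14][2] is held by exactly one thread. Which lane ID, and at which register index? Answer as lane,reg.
25,2

r=14⇒gr=6,Rb=1  c=2⇒Cb=0,th=1,odd=0
L=6*4+1=25  i=0*4+1*2+0=2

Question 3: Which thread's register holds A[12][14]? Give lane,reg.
r=12->g=4,rb=1  c=14->cb=1,t=3,b0=0
L=4*4+3=19  i=1*4+1*2+0=6

19,6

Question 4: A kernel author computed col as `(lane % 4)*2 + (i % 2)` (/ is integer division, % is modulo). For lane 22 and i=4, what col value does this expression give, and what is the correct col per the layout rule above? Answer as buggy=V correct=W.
buggy=4 correct=12

`(lane % 4)*2 + (i % 2)`[22,4]→4
lane 22→22/4=5, 22 mod 4=2
i=4  r:5+0→5  c:2·2+0+8→12
col: 4 vs 12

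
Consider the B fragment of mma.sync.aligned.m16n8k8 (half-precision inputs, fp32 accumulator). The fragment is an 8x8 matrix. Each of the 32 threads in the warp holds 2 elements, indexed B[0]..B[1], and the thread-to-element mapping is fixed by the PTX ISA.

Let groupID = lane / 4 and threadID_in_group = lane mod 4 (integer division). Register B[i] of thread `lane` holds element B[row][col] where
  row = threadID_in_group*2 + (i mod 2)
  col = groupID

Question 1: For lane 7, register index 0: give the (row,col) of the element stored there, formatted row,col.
6,1

lane 7=>7/4=1, 7 mod 4=3
i=0  r:2·3+0=>6  c:1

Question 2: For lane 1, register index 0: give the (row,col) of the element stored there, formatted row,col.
lane 1->1/4=0, 1 mod 4=1
i=0  r:2·1+0->2  c:0

2,0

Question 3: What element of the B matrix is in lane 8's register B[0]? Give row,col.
0,2

lane 8: gid=2 (8/4), tid=0 (8%4)
i=0: r=0*2+0=0, c=gid=2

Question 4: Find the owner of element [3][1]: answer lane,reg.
c: 1->gid=1  r: 3->tid=1,i&1=1
L=1*4+1=5  i=1=1

5,1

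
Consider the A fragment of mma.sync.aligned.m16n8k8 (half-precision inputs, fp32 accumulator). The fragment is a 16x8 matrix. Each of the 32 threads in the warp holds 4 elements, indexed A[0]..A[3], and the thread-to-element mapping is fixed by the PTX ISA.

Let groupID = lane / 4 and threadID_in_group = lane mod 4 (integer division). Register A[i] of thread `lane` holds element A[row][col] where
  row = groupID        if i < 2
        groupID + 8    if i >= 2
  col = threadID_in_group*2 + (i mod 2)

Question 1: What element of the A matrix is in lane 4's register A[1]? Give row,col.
4: gid=1,tid=0
[1] (1+0,0*2+1) = (1,1)

1,1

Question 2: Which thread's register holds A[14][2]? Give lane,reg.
r: 14->gid=6,r8=1  c: 2->tid=1,i&1=0
L=6*4+1=25  i=1*2+0=2

25,2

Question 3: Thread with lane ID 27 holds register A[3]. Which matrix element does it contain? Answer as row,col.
L=27→G=27>>2=6, T=27&3=3
[3]→row 6+8=14  col 3·2+1=7

14,7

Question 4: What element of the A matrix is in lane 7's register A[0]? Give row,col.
lane 7->7/4=1, 7 mod 4=3
i=0  r:1+0->1  c:2·3+0->6

1,6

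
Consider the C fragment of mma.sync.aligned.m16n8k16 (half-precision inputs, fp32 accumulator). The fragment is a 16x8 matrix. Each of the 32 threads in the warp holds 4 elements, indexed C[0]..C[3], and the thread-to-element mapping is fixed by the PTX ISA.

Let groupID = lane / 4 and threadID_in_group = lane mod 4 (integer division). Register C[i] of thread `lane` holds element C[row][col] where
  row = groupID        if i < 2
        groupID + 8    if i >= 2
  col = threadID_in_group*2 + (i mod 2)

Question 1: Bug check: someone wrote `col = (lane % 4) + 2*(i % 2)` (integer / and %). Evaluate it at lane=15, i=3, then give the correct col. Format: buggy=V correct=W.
`(lane % 4) + 2*(i % 2)`[15,3]→5
lane 15→15/4=3, 15 mod 4=3
i=3  r:3+8→11  c:2·3+1→7
col: 5 vs 7

buggy=5 correct=7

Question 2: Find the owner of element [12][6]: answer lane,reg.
r: 12->gid=4,r8=1  c: 6->tid=3,i&1=0
L=4*4+3=19  i=1*2+0=2

19,2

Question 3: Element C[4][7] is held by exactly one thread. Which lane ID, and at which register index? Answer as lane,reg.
r: 4->gid=4,r8=0  c: 7->tid=3,i&1=1
L=4*4+3=19  i=0*2+1=1

19,1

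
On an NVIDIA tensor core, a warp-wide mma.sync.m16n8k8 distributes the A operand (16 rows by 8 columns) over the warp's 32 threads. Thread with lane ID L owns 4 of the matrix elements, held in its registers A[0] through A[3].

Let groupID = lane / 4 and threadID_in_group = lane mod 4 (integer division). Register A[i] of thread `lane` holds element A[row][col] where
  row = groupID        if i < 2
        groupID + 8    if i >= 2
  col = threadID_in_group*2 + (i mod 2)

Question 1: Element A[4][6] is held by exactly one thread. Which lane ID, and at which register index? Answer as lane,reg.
19,0

r=4->g=4,rb=0  c=6->t=3,b0=0
L=4*4+3=19  i=0*2+0=0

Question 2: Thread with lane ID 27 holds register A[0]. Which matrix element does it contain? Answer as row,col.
6,6

lane 27: grp=6 (27/4), tig=3 (27%4)
i=0: r=6+0=6, c=3*2+0=6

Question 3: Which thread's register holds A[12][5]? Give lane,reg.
r=12→G=4,rhi=1  c=5→T=2,p=1
L=4*4+2=18  i=1*2+1=3

18,3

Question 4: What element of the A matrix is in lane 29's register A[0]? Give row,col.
29: G=7,T=1
[0] (7+0,1*2+0) = (7,2)

7,2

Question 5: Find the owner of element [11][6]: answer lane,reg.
r=11⇒gr=3,Rb=1  c=6⇒th=3,odd=0
L=3*4+3=15  i=1*2+0=2

15,2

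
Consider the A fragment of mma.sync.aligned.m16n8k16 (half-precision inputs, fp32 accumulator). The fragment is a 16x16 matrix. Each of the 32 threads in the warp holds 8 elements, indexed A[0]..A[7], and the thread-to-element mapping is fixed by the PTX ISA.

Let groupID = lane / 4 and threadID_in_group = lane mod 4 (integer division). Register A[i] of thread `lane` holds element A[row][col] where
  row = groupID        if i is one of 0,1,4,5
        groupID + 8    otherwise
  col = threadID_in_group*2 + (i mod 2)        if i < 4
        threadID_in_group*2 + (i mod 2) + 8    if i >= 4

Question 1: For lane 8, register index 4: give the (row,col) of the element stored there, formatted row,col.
2,8

8: grp=2,tig=0
[4] (2+0,0*2+0+8) = (2,8)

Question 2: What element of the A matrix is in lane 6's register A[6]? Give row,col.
9,12

6: gr=1,th=2
[6] (1+8,2*2+0+8) = (9,12)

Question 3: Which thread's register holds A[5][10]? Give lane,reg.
21,4

r=5->g=5,rb=0  c=10->cb=1,t=1,b0=0
L=5*4+1=21  i=1*4+0*2+0=4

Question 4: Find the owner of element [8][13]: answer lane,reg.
2,7

r=8⇒gr=0,Rb=1  c=13⇒Cb=1,th=2,odd=1
L=0*4+2=2  i=1*4+1*2+1=7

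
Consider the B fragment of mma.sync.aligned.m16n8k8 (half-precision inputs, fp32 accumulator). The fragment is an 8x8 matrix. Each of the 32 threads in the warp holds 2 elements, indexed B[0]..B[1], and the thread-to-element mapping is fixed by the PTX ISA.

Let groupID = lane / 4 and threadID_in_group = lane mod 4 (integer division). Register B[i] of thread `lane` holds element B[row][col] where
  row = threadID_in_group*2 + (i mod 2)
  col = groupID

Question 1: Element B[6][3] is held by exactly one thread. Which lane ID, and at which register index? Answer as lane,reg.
15,0

c: 3->gid=3  r: 6->tid=3,i&1=0
L=3*4+3=15  i=0=0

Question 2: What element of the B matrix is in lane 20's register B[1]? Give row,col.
1,5

L=20⇒gr=20>>2=5, th=20&3=0
[1]⇒row 0·2+1=1  col gr=5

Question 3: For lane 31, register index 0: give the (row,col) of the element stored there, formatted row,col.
6,7

lane 31->31/4=7, 31 mod 4=3
i=0  r:2·3+0->6  c:7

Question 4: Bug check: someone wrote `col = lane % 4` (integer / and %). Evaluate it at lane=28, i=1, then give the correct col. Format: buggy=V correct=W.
buggy=0 correct=7

`lane % 4`[28,1]->0
lane 28->28/4=7, 28 mod 4=0
i=1  r:2·0+1->1  c:7
col: 0 vs 7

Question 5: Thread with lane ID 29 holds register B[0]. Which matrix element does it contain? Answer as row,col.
29: g=7,t=1
[0] (1*2+0,7) = (2,7)

2,7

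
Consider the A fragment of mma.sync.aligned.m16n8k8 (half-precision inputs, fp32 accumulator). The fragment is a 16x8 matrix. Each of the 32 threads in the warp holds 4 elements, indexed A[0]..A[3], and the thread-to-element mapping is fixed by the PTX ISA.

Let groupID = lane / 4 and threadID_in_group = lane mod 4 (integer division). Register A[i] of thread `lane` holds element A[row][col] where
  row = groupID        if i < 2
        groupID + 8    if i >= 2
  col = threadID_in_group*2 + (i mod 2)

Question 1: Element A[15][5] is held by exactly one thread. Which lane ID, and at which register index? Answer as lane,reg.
30,3

r=15→G=7,rhi=1  c=5→T=2,p=1
L=7*4+2=30  i=1*2+1=3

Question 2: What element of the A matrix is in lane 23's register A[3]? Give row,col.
lane 23=>23/4=5, 23 mod 4=3
i=3  r:5+8=>13  c:2·3+1=>7

13,7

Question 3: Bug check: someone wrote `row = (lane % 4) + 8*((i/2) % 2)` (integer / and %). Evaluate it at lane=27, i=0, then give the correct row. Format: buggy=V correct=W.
buggy=3 correct=6

`(lane % 4) + 8*((i/2) % 2)`[27,0]⇒3
L=27⇒gr=27>>2=6, th=27&3=3
[0]⇒row 6+0=6  col 3·2+0=6
row: 3 vs 6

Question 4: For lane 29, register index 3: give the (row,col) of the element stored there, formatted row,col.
L=29->g=29>>2=7, t=29&3=1
[3]->row 7+8=15  col 1·2+1=3

15,3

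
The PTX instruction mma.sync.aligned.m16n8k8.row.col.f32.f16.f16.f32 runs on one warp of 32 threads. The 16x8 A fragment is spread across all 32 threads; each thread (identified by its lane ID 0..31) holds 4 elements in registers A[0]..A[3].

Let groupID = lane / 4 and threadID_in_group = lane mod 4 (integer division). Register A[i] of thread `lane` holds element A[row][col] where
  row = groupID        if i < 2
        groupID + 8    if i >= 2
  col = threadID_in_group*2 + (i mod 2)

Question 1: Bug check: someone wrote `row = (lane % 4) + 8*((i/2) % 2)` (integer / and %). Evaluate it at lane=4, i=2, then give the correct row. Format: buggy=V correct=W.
`(lane % 4) + 8*((i/2) % 2)`[4,2]=>8
4: grp=1,tig=0
[2] (1+8,0*2+0) = (9,0)
row: 8 vs 9

buggy=8 correct=9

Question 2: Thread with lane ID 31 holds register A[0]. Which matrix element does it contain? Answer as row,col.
7,6

L=31->g=31>>2=7, t=31&3=3
[0]->row 7+0=7  col 3·2+0=6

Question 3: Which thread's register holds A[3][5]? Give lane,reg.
14,1

r:3=>grp=3,rB=0  c:5=>tig=2,lo=1
L=3*4+2=14  i=0*2+1=1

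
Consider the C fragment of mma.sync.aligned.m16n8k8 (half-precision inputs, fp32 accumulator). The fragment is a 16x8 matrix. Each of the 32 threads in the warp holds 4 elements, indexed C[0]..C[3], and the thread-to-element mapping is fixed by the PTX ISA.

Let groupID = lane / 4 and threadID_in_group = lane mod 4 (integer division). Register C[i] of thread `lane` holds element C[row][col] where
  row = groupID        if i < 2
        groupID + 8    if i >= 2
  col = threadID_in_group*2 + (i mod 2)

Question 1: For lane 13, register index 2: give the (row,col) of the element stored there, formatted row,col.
L=13→G=13>>2=3, T=13&3=1
[2]→row 3+8=11  col 1·2+0=2

11,2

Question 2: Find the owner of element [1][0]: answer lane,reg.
4,0

r: 1->gid=1,r8=0  c: 0->tid=0,i&1=0
L=1*4+0=4  i=0*2+0=0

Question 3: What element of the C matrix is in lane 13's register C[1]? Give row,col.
13: g=3,t=1
[1] (3+0,1*2+1) = (3,3)

3,3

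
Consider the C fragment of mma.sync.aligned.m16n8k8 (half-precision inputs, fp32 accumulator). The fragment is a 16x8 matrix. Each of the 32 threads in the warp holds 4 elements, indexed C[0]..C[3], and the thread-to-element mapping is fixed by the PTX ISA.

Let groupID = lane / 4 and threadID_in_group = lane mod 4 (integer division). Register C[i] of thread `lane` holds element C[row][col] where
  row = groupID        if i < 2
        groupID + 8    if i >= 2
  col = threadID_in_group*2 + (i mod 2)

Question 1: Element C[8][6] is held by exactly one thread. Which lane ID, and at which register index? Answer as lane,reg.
r=8->g=0,rb=1  c=6->t=3,b0=0
L=0*4+3=3  i=1*2+0=2

3,2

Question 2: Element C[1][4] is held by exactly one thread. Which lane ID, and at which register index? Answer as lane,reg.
6,0

r=1⇒gr=1,Rb=0  c=4⇒th=2,odd=0
L=1*4+2=6  i=0*2+0=0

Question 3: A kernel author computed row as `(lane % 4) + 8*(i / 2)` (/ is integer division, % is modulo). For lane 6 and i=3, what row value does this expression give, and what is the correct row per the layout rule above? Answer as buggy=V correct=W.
`(lane % 4) + 8*(i / 2)`[6,3]->10
6: g=1,t=2
[3] (1+8,2*2+1) = (9,5)
row: 10 vs 9

buggy=10 correct=9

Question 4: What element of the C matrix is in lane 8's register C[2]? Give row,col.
lane 8->8/4=2, 8 mod 4=0
i=2  r:2+8->10  c:2·0+0->0

10,0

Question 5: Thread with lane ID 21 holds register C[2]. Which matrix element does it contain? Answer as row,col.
13,2

L=21->g=21>>2=5, t=21&3=1
[2]->row 5+8=13  col 1·2+0=2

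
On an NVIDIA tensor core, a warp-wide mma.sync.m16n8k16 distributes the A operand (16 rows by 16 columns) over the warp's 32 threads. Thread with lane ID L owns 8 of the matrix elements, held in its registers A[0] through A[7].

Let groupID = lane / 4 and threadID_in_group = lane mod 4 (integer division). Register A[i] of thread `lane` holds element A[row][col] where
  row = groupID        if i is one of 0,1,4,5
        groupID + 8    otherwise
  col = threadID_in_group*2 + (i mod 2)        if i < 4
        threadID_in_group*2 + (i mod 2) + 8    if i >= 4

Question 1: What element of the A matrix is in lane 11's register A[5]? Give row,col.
2,15

11: G=2,T=3
[5] (2+0,3*2+1+8) = (2,15)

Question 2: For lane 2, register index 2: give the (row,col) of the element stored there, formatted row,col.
8,4

L=2->g=2>>2=0, t=2&3=2
[2]->row 0+8=8  col 2·2+0+0=4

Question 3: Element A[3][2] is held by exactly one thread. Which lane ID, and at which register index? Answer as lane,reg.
r:3=>grp=3,rB=0  c:2=>cB=0,tig=1,lo=0
L=3*4+1=13  i=0*4+0*2+0=0

13,0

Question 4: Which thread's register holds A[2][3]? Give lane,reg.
r:2=>grp=2,rB=0  c:3=>cB=0,tig=1,lo=1
L=2*4+1=9  i=0*4+0*2+1=1

9,1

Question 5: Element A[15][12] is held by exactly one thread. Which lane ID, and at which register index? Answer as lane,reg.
30,6

r=15→G=7,rhi=1  c=12→chi=1,T=2,p=0
L=7*4+2=30  i=1*4+1*2+0=6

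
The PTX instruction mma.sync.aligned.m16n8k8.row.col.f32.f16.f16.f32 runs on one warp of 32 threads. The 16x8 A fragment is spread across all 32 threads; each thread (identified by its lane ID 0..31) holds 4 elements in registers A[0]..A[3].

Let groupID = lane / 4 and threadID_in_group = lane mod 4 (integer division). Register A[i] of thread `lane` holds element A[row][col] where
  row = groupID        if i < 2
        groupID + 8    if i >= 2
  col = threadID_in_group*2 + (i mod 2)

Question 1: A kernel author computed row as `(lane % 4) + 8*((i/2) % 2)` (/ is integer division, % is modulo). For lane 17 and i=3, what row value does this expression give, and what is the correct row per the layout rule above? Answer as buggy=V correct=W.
`(lane % 4) + 8*((i/2) % 2)`[17,3]→9
L=17→G=17>>2=4, T=17&3=1
[3]→row 4+8=12  col 1·2+1=3
row: 9 vs 12

buggy=9 correct=12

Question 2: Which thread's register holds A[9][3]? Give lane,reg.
r=9⇒gr=1,Rb=1  c=3⇒th=1,odd=1
L=1*4+1=5  i=1*2+1=3

5,3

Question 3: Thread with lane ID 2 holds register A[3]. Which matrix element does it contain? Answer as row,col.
L=2→G=2>>2=0, T=2&3=2
[3]→row 0+8=8  col 2·2+1=5

8,5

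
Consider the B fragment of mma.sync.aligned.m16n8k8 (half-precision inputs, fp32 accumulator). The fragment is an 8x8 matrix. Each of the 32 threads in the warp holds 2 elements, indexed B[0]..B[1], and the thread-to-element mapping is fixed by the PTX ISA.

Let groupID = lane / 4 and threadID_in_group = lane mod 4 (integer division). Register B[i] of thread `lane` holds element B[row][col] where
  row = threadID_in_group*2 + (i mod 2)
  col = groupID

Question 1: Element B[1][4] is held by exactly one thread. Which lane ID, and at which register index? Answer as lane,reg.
c=4⇒gr=4  r=1⇒th=0,odd=1
L=4*4+0=16  i=1=1

16,1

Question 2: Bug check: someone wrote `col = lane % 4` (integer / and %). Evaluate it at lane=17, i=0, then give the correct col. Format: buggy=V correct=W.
buggy=1 correct=4

`lane % 4`[17,0]⇒1
L=17⇒gr=17>>2=4, th=17&3=1
[0]⇒row 1·2+0=2  col gr=4
col: 1 vs 4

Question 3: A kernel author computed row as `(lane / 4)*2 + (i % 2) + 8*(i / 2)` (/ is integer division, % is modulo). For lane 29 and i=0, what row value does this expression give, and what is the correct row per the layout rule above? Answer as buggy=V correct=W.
`(lane / 4)*2 + (i % 2) + 8*(i / 2)`[29,0]⇒14
29: gr=7,th=1
[0] (1*2+0,7) = (2,7)
row: 14 vs 2

buggy=14 correct=2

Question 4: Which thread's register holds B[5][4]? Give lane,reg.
18,1

c: 4->gid=4  r: 5->tid=2,i&1=1
L=4*4+2=18  i=1=1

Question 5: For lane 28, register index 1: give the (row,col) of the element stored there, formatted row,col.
28: G=7,T=0
[1] (0*2+1,7) = (1,7)

1,7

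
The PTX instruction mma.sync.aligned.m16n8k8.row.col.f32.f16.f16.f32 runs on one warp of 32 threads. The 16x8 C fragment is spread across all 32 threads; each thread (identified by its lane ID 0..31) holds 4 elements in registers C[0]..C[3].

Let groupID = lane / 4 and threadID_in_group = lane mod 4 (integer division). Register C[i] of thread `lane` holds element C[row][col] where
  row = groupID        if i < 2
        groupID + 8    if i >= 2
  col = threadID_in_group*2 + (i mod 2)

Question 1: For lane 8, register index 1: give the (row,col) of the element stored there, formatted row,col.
lane 8→8/4=2, 8 mod 4=0
i=1  r:2+0→2  c:2·0+1→1

2,1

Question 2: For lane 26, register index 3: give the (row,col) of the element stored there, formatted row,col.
26: gid=6,tid=2
[3] (6+8,2*2+1) = (14,5)

14,5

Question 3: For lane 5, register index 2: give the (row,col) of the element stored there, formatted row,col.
9,2

lane 5: g=1 (5/4), t=1 (5%4)
i=2: r=1+8=9, c=1*2+0=2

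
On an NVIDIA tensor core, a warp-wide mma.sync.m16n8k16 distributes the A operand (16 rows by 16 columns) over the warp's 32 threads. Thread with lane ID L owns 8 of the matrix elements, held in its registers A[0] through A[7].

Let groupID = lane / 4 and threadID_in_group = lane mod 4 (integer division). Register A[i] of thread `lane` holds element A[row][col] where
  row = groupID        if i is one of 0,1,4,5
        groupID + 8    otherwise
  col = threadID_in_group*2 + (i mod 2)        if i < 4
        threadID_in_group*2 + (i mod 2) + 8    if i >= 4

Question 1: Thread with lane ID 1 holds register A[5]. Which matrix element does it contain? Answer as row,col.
0,11

lane 1: grp=0 (1/4), tig=1 (1%4)
i=5: r=0+0=0, c=1*2+1+8=11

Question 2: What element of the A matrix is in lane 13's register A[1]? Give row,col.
lane 13: g=3 (13/4), t=1 (13%4)
i=1: r=3+0=3, c=1*2+1+0=3

3,3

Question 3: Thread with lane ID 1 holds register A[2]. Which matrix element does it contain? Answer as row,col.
8,2

lane 1->1/4=0, 1 mod 4=1
i=2  r:0+8->8  c:2·1+0+0->2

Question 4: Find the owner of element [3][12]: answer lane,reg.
14,4

r=3⇒gr=3,Rb=0  c=12⇒Cb=1,th=2,odd=0
L=3*4+2=14  i=1*4+0*2+0=4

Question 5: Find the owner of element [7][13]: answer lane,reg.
30,5

r: 7->gid=7,r8=0  c: 13->c8=1,tid=2,i&1=1
L=7*4+2=30  i=1*4+0*2+1=5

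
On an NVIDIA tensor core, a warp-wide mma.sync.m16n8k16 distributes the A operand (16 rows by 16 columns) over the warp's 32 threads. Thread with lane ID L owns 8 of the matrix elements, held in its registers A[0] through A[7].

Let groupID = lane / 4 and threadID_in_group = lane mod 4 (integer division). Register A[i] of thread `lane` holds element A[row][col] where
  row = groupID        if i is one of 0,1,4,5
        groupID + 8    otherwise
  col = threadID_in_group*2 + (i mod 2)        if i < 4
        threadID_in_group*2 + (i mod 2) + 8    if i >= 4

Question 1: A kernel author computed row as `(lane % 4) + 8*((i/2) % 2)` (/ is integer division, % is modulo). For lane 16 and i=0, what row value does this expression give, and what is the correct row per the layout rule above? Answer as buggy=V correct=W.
`(lane % 4) + 8*((i/2) % 2)`[16,0]->0
L=16->gid=16>>2=4, tid=16&3=0
[0]->row 4+0=4  col 0·2+0+0=0
row: 0 vs 4

buggy=0 correct=4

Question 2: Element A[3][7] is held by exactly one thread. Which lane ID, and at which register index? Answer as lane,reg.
r: 3->gid=3,r8=0  c: 7->c8=0,tid=3,i&1=1
L=3*4+3=15  i=0*4+0*2+1=1

15,1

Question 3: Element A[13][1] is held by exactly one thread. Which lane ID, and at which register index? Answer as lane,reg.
20,3

r=13->g=5,rb=1  c=1->cb=0,t=0,b0=1
L=5*4+0=20  i=0*4+1*2+1=3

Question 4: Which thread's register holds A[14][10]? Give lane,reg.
25,6

r=14->g=6,rb=1  c=10->cb=1,t=1,b0=0
L=6*4+1=25  i=1*4+1*2+0=6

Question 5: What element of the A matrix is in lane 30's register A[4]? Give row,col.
30: G=7,T=2
[4] (7+0,2*2+0+8) = (7,12)

7,12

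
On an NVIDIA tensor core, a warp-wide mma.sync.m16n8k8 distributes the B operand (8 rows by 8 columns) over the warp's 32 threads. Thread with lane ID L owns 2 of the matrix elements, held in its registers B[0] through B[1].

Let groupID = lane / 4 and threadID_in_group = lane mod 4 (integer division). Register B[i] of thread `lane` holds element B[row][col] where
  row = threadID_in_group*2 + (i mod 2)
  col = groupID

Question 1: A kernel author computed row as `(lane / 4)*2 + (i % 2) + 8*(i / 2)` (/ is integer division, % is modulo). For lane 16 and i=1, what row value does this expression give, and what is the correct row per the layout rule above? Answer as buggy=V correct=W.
`(lane / 4)*2 + (i % 2) + 8*(i / 2)`[16,1]=>9
lane 16=>16/4=4, 16 mod 4=0
i=1  r:2·0+1=>1  c:4
row: 9 vs 1

buggy=9 correct=1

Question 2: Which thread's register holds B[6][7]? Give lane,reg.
c: 7->gid=7  r: 6->tid=3,i&1=0
L=7*4+3=31  i=0=0

31,0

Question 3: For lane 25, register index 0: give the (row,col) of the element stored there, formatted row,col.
2,6

lane 25: G=6 (25/4), T=1 (25%4)
i=0: r=1*2+0=2, c=G=6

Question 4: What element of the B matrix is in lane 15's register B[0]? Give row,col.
6,3

15: G=3,T=3
[0] (3*2+0,3) = (6,3)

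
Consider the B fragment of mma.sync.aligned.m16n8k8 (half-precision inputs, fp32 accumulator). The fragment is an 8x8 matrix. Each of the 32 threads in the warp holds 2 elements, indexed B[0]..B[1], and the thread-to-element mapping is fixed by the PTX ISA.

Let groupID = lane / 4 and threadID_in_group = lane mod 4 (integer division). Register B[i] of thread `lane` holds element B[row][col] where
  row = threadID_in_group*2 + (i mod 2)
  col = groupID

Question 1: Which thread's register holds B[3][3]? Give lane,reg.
13,1

c=3⇒gr=3  r=3⇒th=1,odd=1
L=3*4+1=13  i=1=1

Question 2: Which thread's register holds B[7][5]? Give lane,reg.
c: 5->gid=5  r: 7->tid=3,i&1=1
L=5*4+3=23  i=1=1

23,1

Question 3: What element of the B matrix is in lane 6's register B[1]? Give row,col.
lane 6: gid=1 (6/4), tid=2 (6%4)
i=1: r=2*2+1=5, c=gid=1

5,1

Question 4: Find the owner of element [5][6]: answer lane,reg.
26,1

c: 6->gid=6  r: 5->tid=2,i&1=1
L=6*4+2=26  i=1=1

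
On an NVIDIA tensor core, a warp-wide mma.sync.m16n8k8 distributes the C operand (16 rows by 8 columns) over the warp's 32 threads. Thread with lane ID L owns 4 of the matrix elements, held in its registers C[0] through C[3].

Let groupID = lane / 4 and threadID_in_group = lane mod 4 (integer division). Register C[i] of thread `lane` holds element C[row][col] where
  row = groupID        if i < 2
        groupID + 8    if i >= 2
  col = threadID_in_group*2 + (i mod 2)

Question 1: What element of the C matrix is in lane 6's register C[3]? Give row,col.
lane 6: grp=1 (6/4), tig=2 (6%4)
i=3: r=1+8=9, c=2*2+1=5

9,5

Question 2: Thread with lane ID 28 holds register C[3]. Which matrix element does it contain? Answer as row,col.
15,1

28: grp=7,tig=0
[3] (7+8,0*2+1) = (15,1)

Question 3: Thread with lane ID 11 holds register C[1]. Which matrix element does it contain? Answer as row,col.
lane 11->11/4=2, 11 mod 4=3
i=1  r:2+0->2  c:2·3+1->7

2,7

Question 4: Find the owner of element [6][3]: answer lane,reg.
r=6⇒gr=6,Rb=0  c=3⇒th=1,odd=1
L=6*4+1=25  i=0*2+1=1

25,1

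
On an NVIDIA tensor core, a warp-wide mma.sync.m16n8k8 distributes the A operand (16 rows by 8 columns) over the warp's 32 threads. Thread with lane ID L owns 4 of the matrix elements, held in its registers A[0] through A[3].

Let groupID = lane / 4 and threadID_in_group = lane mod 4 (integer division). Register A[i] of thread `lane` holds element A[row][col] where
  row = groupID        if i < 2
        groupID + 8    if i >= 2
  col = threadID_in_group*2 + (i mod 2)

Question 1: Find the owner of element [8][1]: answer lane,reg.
r=8→G=0,rhi=1  c=1→T=0,p=1
L=0*4+0=0  i=1*2+1=3

0,3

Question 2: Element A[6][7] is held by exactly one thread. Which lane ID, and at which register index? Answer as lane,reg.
27,1

r:6=>grp=6,rB=0  c:7=>tig=3,lo=1
L=6*4+3=27  i=0*2+1=1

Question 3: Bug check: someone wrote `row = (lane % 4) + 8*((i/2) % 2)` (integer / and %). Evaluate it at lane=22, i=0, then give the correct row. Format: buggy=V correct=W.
`(lane % 4) + 8*((i/2) % 2)`[22,0]=>2
L=22=>grp=22>>2=5, tig=22&3=2
[0]=>row 5+0=5  col 2·2+0=4
row: 2 vs 5

buggy=2 correct=5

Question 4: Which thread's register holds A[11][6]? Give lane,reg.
r: 11->gid=3,r8=1  c: 6->tid=3,i&1=0
L=3*4+3=15  i=1*2+0=2

15,2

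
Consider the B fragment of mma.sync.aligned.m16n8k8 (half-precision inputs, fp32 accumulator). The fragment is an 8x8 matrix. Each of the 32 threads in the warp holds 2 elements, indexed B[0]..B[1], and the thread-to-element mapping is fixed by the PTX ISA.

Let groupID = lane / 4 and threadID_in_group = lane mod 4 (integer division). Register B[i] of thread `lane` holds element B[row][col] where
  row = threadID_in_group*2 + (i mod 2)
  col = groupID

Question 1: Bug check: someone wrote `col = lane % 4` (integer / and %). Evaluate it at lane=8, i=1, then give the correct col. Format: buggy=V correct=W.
`lane % 4`[8,1]→0
L=8→G=8>>2=2, T=8&3=0
[1]→row 0·2+1=1  col G=2
col: 0 vs 2

buggy=0 correct=2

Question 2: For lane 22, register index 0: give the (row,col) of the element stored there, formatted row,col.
lane 22→22/4=5, 22 mod 4=2
i=0  r:2·2+0→4  c:5

4,5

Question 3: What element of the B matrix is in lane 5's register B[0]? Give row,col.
2,1

lane 5=>5/4=1, 5 mod 4=1
i=0  r:2·1+0=>2  c:1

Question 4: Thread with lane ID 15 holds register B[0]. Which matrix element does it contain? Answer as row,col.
6,3

lane 15: grp=3 (15/4), tig=3 (15%4)
i=0: r=3*2+0=6, c=grp=3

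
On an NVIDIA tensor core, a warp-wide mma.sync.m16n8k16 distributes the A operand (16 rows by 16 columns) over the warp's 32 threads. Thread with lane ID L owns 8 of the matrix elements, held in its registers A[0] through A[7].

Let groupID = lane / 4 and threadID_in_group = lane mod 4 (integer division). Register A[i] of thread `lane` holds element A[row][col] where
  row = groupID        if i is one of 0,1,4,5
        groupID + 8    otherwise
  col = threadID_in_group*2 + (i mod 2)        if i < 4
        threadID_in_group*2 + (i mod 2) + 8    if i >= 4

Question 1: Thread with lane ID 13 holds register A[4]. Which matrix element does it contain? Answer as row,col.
3,10

lane 13: grp=3 (13/4), tig=1 (13%4)
i=4: r=3+0=3, c=1*2+0+8=10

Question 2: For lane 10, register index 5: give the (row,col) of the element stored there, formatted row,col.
10: g=2,t=2
[5] (2+0,2*2+1+8) = (2,13)

2,13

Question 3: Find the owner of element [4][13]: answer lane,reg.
18,5

r: 4->gid=4,r8=0  c: 13->c8=1,tid=2,i&1=1
L=4*4+2=18  i=1*4+0*2+1=5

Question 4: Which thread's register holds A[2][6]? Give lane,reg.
r:2=>grp=2,rB=0  c:6=>cB=0,tig=3,lo=0
L=2*4+3=11  i=0*4+0*2+0=0

11,0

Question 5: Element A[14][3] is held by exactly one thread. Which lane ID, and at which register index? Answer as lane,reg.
r=14⇒gr=6,Rb=1  c=3⇒Cb=0,th=1,odd=1
L=6*4+1=25  i=0*4+1*2+1=3

25,3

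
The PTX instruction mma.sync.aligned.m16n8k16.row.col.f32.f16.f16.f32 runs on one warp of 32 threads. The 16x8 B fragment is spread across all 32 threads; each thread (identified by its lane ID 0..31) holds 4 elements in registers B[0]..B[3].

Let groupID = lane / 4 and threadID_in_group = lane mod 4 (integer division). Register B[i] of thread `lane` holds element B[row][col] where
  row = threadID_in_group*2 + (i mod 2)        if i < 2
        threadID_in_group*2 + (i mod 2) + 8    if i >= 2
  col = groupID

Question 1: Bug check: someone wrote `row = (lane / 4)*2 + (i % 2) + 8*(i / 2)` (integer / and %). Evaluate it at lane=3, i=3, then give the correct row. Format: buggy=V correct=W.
buggy=9 correct=15

`(lane / 4)*2 + (i % 2) + 8*(i / 2)`[3,3]→9
3: G=0,T=3
[3] (3*2+1+8,0) = (15,0)
row: 9 vs 15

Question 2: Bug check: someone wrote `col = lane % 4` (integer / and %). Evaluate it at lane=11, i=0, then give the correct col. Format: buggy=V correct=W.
`lane % 4`[11,0]->3
lane 11->11/4=2, 11 mod 4=3
i=0  r:2·3+0+0->6  c:2
col: 3 vs 2

buggy=3 correct=2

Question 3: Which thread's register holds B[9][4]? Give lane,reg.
c=4->g=4  r=9->rb=1,t=0,b0=1
L=4*4+0=16  i=1*2+1=3

16,3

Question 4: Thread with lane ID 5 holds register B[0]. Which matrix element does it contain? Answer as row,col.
5: G=1,T=1
[0] (1*2+0+0,1) = (2,1)

2,1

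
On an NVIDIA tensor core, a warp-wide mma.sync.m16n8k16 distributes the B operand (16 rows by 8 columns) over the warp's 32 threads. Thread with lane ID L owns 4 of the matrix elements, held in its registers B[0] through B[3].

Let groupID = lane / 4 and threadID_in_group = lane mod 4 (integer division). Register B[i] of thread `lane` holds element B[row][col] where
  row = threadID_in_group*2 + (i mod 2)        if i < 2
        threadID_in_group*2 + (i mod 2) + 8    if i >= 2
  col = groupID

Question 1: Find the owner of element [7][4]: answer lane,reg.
c:4=>grp=4  r:7=>rB=0,tig=3,lo=1
L=4*4+3=19  i=0*2+1=1

19,1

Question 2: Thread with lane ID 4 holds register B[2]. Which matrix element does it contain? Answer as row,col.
8,1

4: gr=1,th=0
[2] (0*2+0+8,1) = (8,1)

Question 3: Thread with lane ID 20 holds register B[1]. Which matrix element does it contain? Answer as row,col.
20: gr=5,th=0
[1] (0*2+1+0,5) = (1,5)

1,5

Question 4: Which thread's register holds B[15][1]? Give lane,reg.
7,3

c: 1->gid=1  r: 15->r8=1,tid=3,i&1=1
L=1*4+3=7  i=1*2+1=3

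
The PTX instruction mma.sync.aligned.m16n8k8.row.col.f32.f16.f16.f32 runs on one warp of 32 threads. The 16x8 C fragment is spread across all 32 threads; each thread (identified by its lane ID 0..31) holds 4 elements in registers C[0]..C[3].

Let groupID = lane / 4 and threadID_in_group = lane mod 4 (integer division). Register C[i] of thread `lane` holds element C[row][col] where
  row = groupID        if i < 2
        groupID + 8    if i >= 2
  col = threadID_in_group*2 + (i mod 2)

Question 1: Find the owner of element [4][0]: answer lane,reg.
16,0

r: 4->gid=4,r8=0  c: 0->tid=0,i&1=0
L=4*4+0=16  i=0*2+0=0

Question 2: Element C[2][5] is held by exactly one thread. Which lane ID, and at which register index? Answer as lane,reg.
r=2→G=2,rhi=0  c=5→T=2,p=1
L=2*4+2=10  i=0*2+1=1

10,1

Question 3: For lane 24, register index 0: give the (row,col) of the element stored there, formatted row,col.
L=24=>grp=24>>2=6, tig=24&3=0
[0]=>row 6+0=6  col 0·2+0=0

6,0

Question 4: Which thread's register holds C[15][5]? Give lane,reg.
30,3

r=15→G=7,rhi=1  c=5→T=2,p=1
L=7*4+2=30  i=1*2+1=3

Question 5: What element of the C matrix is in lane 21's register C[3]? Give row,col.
lane 21: gr=5 (21/4), th=1 (21%4)
i=3: r=5+8=13, c=1*2+1=3

13,3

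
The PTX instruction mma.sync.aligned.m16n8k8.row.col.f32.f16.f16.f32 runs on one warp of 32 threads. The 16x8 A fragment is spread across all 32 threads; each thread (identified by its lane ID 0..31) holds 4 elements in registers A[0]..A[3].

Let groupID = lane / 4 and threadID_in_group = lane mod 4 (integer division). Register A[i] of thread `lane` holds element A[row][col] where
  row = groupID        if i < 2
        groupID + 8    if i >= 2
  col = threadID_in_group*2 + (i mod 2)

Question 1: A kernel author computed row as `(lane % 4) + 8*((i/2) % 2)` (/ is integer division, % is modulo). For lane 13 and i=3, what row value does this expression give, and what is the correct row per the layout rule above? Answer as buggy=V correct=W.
`(lane % 4) + 8*((i/2) % 2)`[13,3]⇒9
lane 13: gr=3 (13/4), th=1 (13%4)
i=3: r=3+8=11, c=1*2+1=3
row: 9 vs 11

buggy=9 correct=11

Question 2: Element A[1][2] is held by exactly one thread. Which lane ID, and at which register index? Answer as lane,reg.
r=1→G=1,rhi=0  c=2→T=1,p=0
L=1*4+1=5  i=0*2+0=0

5,0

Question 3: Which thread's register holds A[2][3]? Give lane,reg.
9,1

r=2→G=2,rhi=0  c=3→T=1,p=1
L=2*4+1=9  i=0*2+1=1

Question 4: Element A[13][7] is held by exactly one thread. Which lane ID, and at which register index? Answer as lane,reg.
23,3

r: 13->gid=5,r8=1  c: 7->tid=3,i&1=1
L=5*4+3=23  i=1*2+1=3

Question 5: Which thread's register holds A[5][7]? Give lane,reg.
r=5->g=5,rb=0  c=7->t=3,b0=1
L=5*4+3=23  i=0*2+1=1

23,1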